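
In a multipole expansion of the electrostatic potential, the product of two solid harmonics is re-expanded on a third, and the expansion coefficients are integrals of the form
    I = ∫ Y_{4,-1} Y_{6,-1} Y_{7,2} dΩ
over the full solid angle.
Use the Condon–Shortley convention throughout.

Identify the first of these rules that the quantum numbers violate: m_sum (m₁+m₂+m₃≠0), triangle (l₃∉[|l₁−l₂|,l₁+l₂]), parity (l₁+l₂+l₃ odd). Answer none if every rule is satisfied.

azimuthal sum: -1 − 1 + 2 = 0  ✓
2 ≤ 7 ≤ 10 (triangle on l)  ✓
L = 4 + 6 + 7 = 17 (odd)  ✗

parity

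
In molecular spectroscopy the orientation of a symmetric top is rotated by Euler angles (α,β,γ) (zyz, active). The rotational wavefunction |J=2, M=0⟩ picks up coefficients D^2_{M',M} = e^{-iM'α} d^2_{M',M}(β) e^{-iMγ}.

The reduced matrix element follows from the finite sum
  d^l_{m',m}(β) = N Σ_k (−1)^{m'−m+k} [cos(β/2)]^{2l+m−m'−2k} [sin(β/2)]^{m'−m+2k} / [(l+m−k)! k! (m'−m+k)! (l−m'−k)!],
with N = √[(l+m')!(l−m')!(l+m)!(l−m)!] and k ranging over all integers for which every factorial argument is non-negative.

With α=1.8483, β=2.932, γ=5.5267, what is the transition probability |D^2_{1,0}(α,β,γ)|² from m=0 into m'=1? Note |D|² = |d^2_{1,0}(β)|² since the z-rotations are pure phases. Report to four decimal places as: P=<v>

P=0.0621

Split into d^2_{1,0}(β=2.9320) × two z-phases.
With c≡cos(β/2)=0.104605 and s≡sin(β/2)=0.994514, N=[6·1·2·2]^{1/2}=4.898979
Admissible k: 0..1 (factorial args all ≥0)
  k=0: (−1)^1·4.8990/(2)·0.1046^3·0.9945^1 = -0.002788
  k=1: (−1)^2·4.8990/(2)·0.1046^1·0.9945^3 = +0.252034
d^2_{1,0}(2.9320) = -0.002788 +0.252034 = +0.249246
|D^2_{1,0}|² = |d^2_{1,0}(β)|² = (+0.249246)² = 0.062123 (the z-rotation phases have unit modulus)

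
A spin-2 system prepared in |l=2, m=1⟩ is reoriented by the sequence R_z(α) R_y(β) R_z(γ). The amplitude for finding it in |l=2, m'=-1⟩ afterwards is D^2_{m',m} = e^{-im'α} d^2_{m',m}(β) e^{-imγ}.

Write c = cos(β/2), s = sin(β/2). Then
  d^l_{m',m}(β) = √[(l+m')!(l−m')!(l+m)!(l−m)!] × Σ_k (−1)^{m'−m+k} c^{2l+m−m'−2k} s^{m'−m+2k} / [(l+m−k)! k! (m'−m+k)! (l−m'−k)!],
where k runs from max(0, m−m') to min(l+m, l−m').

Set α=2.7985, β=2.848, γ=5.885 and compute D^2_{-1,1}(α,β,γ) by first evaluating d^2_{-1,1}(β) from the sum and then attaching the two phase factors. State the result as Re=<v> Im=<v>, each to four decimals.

Split into d^2_{-1,1}(β=2.8480) × two z-phases.
With c≡cos(β/2)=0.146270 and s≡sin(β/2)=0.989245, N=[1·6·6·1]^{1/2}=6.000000
k: max(0,(1)−(-1))=2 … min(2+(1),2−(-1))=3
  k=2: (−1)^0·6.0000/(2)·0.1463^2·0.9892^2 = +0.062811
  k=3: (−1)^1·6.0000/(6)·0.1463^0·0.9892^4 = -0.957668
d^2_{-1,1}(2.8480) = +0.062811 -0.957668 = -0.894857
D = (-0.941719+0.336401i)·(-0.894857)·(+0.921766+0.387746i) = +0.893499+0.049275i

Re=0.8935 Im=0.0493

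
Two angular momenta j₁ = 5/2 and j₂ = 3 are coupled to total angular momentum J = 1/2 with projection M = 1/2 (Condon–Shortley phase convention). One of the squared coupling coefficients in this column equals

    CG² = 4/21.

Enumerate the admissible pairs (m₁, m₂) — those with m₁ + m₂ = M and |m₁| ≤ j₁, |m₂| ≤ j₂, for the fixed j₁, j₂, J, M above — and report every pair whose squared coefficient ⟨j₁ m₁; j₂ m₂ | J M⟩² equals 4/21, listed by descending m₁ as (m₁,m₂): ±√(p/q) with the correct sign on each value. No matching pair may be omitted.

Admissible pairs with m₁+m₂ = M = 1/2: (-5/2,3), (-3/2,2), (-1/2,1), (1/2,0), (3/2,-1), (5/2,-2)
  (m₁,m₂)=(5/2,-2): CG² = 1/21, CG = +√(1/21)
  (m₁,m₂)=(3/2,-1): CG² = 2/21, CG = −√(2/21)
  (m₁,m₂)=(1/2,0): CG² = 1/7, CG = +√(1/7)
  (m₁,m₂)=(-1/2,1): CG² = 4/21, CG = −√(4/21)   ← matches the target
  (m₁,m₂)=(-3/2,2): CG² = 5/21, CG = +√(5/21)
  (m₁,m₂)=(-5/2,3): CG² = 2/7, CG = −√(2/7)
Pairs with CG² = 4/21: (-1/2,1): −√(4/21)

(-1/2,1): −√(4/21)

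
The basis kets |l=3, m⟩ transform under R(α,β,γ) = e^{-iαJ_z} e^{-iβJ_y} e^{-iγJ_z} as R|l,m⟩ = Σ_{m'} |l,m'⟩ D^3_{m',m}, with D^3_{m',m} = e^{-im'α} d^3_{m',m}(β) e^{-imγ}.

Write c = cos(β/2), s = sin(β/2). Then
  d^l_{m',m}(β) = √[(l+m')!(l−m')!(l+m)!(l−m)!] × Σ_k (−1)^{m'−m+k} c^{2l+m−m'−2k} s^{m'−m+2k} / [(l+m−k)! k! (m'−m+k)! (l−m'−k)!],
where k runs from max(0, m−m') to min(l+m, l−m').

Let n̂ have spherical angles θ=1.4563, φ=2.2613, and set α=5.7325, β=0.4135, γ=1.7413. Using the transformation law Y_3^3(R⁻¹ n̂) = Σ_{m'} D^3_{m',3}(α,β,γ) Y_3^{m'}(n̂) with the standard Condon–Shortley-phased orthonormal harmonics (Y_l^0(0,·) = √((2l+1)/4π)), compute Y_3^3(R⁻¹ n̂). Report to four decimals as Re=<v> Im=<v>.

Need the full column D^3_{m',3} for m'=−3..3 at α=5.7325, β=0.4135, γ=1.7413.
cos(β/2)=0.978703, sin(β/2)=0.205280
d^3_{-3,3}: single k=6 term ⇒ +0.000075;  D = +0.000062-0.000042i
d^3_{-2,3}: single k=5 term ⇒ +0.000874;  D = +0.000873-0.000037i
d^3_{-1,3}: single k=4 term ⇒ +0.006588;  D = +0.005754+0.003208i
d^3_{0,3}: single k=3 term ⇒ +0.036267;  D = +0.017752+0.031625i
d^3_{1,3}: single k=2 term ⇒ +0.149742;  D = -0.005865+0.149627i
d^3_{2,3}: single k=1 term ⇒ +0.451521;  D = -0.251156+0.375222i
d^3_{3,3}: single k=0 term ⇒ +0.878833;  D = -0.798737+0.366560i
Y_3^{m'}(θ=1.4563,φ=2.2613) and Σ D·Y over m':
  (+0.0001-0.0000i)·(+0.3589-0.1964i)  (+0.0009-0.0000i)·(-0.0217+0.1132i)  (+0.0058+0.0032i)·(+0.1911+0.2314i)  (+0.0178+0.0316i)·(-0.1251+0.0000i)  (-0.0059+0.1496i)·(-0.1911+0.2314i)  (-0.2512+0.3752i)·(-0.0217-0.1132i)  (-0.7987+0.3666i)·(-0.3589-0.1964i)
Y_3^3(R⁻¹ n̂) = +0.371183+0.013679i

Re=0.3712 Im=0.0137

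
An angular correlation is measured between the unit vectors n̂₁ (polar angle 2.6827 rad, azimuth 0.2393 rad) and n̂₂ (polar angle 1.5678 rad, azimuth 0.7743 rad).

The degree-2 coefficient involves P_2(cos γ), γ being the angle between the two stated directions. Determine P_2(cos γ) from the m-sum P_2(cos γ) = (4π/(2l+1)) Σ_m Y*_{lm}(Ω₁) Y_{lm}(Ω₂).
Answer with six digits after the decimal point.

Addition theorem: P_2(cos γ) = (4π/5) Σ_m Y*_{lm}(Ω₁) Y_{lm}(Ω₂), m = −2…2:
  term(m=-2) = +0.014056-0.025681i   from Y*(Ω₁)=+0.067275+0.034904i, Y(Ω₂)=+0.008573-0.386176i
  term(m=-1) = -0.000611+0.000362i   from Y*(Ω₁)=-0.298059-0.072719i, Y(Ω₂)=+0.001655-0.001619i
  term(m=+0) = -0.140388+0.000000i   from Y*(Ω₁)=+0.445135-0.000000i, Y(Ω₂)=-0.315383+0.000000i
  term(m=+1) = -0.000611-0.000362i   from Y*(Ω₁)=+0.298059-0.072719i, Y(Ω₂)=-0.001655-0.001619i
  term(m=+2) = +0.014056+0.025681i   from Y*(Ω₁)=+0.067275-0.034904i, Y(Ω₂)=+0.008573+0.386176i
Σ over m = -0.113498+0.000000i; ×(4π/5) → -0.285251+0.000000i. Real part: -0.285251

-0.285251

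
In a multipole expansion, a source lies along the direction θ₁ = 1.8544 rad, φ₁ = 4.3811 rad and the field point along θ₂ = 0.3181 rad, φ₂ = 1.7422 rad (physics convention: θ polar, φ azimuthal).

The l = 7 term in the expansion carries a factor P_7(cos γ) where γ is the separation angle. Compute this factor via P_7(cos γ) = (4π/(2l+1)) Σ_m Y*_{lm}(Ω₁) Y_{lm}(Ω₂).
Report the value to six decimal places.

Expand P_7 via completeness: Σ_{m} conj(Y_{7,m}) at Ω₁ times Y_{7,m} at Ω₂ —
  term(m=-7) = +0.000051-0.000020i   from Y*(Ω₁)=+0.275495-0.255740i, Y(Ω₂)=+0.000136+0.000053i
  term(m=-6) = +0.000677+0.000085i   from Y*(Ω₁)=-0.166008-0.374817i, Y(Ω₂)=-0.000859+0.001425i
  term(m=-5) = +0.000051+0.000037i   from Y*(Ω₁)=-0.005328+0.000457i, Y(Ω₂)=-0.008905-0.007713i
  term(m=-4) = -0.008574-0.018213i   from Y*(Ω₁)=+0.084086-0.335400i, Y(Ω₂)=+0.045062-0.036860i
  term(m=-3) = +0.001605-0.025551i   from Y*(Ω₁)=-0.105927-0.068936i, Y(Ω₂)=+0.099634+0.176375i
  term(m=-2) = -0.073399+0.115678i   from Y*(Ω₁)=+0.231094-0.180310i, Y(Ω₂)=-0.440199+0.157106i
  term(m=-1) = -0.085108+0.046793i   from Y*(Ω₁)=-0.054682-0.158974i, Y(Ω₂)=-0.098539-0.569252i
  term(m=+0) = +0.002729+0.000000i   from Y*(Ω₁)=+0.274737-0.000000i, Y(Ω₂)=+0.009932+0.000000i
  term(m=+1) = -0.085108-0.046793i   from Y*(Ω₁)=+0.054682-0.158974i, Y(Ω₂)=+0.098539-0.569252i
  term(m=+2) = -0.073399-0.115678i   from Y*(Ω₁)=+0.231094+0.180310i, Y(Ω₂)=-0.440199-0.157106i
  term(m=+3) = +0.001605+0.025551i   from Y*(Ω₁)=+0.105927-0.068936i, Y(Ω₂)=-0.099634+0.176375i
  term(m=+4) = -0.008574+0.018213i   from Y*(Ω₁)=+0.084086+0.335400i, Y(Ω₂)=+0.045062+0.036860i
  term(m=+5) = +0.000051-0.000037i   from Y*(Ω₁)=+0.005328+0.000457i, Y(Ω₂)=+0.008905-0.007713i
  term(m=+6) = +0.000677-0.000085i   from Y*(Ω₁)=-0.166008+0.374817i, Y(Ω₂)=-0.000859-0.001425i
  term(m=+7) = +0.000051+0.000020i   from Y*(Ω₁)=-0.275495-0.255740i, Y(Ω₂)=-0.000136+0.000053i
Total Σ_m = -0.326667-0.000000i. Multiply by 0.837758: -0.273668-0.000000i. P_7(cos γ) = -0.273668

-0.273668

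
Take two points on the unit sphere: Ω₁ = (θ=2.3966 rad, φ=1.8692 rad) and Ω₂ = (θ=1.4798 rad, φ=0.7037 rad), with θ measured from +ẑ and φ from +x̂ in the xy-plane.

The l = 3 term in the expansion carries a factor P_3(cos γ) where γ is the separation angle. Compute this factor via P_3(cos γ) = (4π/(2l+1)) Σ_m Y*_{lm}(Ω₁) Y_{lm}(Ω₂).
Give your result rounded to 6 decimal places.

Term-by-term m-sum for l=3 (normalisation 4π/7 = 1.795196):
  m=-3: Y*=0.10146 - 0.08131j  Y=-0.21197 - 0.35337j  product -0.05024 - 0.01862j
  m=-2: Y*=0.28561 + 0.19406j  Y=0.01498 - 0.09088j  product 0.02191 - 0.02305j
  m=-1: Y*=-0.10962 + 0.35640j  Y=-0.23526 + 0.19965j  product -0.04536 - 0.10573j
  m=+0: Y*=0.08180 + 0.00000j  Y=-0.10033 + 0.00000j  product -0.00821 + 0.00000j
  m=+1: Y*=0.10962 + 0.35640j  Y=0.23526 + 0.19965j  product -0.04536 + 0.10573j
  m=+2: Y*=0.28561 - 0.19406j  Y=0.01498 + 0.09088j  product 0.02191 + 0.02305j
  m=+3: Y*=-0.10146 - 0.08131j  Y=0.21197 - 0.35337j  product -0.05024 + 0.01862j
Accumulated sum -0.15558 + 0.00000j; after 4π/(2l+1) scaling, -0.27929 + 0.00000j ⇒ P_3 = -0.279293

-0.279293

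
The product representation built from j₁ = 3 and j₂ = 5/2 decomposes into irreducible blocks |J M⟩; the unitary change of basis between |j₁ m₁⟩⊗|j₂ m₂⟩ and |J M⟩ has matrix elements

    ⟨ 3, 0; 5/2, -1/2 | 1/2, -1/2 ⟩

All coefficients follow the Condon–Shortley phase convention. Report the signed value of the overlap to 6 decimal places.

+√(1/7) = +0.377964

j₁+j₂−J=5  J+j₁−j₂=1  J−j₁+j₂=0  j₁+j₂+J+1=7
(j₁±m₁, j₂±m₂, J±M) = (3,3,2,3,0,1)
P² = 144/7
sum k=2..2:
  [2] +1/12 = 1/12
S = 1/12
C² = P²·S² = 1/7 ; C = +0.377964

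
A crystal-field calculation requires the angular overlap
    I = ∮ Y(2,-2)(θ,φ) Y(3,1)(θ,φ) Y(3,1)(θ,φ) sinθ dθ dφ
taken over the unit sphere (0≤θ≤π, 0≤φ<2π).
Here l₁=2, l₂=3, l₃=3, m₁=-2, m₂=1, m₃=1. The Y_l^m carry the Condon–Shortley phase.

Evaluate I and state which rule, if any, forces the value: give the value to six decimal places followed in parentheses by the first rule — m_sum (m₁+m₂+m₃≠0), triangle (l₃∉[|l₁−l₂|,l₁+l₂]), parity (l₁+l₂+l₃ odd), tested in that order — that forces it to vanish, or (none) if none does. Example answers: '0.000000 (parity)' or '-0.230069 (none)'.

m-sum 0 ✓  L=8 even ✓  1≤3≤5 ✓
Π(2lᵢ+1) = 5×7×7 = 245
triangle coeff Δ(2,3,3) = 1/3780
Σ_t [0,2]: t=0:+1/24 t=1:−1/4 t=2:+1/24 = -1/6
(3j)²=4/105 [(2 3 3; 0 0 0)], sign=+1
Σ_t [2,2]: t=2:+1/16 = 1/16
(3j)²=2/35 [(2 3 3; -2 1 1)], sign=+1
⇒ 4πI² = 8/15
I = (+1)√(8/15/(4π)) = 0.20601291
No selection rule forces the value: the integral is nonzero (none).

0.206013 (none)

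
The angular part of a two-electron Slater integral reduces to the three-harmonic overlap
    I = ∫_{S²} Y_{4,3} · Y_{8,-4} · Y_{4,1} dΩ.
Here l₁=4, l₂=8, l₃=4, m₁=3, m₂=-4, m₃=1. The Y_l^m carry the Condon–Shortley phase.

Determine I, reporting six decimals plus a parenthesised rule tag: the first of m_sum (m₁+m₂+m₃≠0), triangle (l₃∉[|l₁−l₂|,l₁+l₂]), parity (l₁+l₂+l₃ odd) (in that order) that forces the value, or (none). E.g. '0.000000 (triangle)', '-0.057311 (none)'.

Rules hold: Σm=0, L=16 even, 4≤4≤12.
N = 9·17·9 = 1377
Δ = 8!·0!·8!/17! = 1/218790
Racah Σ t=4..4: t=4:+1/331776 = 1/331776
⇒ 3j(4 8 4; 0 0 0)² = 490/21879, sgn +1
Racah Σ t=1..1: t=1:−1/3628800 = -1/3628800
⇒ 3j(4 8 4; 3 -4 1)² = 16/1105, sgn +1
4πI² = N·(3j₀)²·(3jₘ)² = 14112/31603
I = +1·√(0.44654/4π) = 0.18850601
No selection rule forces the value: the integral is nonzero (none).

0.188506 (none)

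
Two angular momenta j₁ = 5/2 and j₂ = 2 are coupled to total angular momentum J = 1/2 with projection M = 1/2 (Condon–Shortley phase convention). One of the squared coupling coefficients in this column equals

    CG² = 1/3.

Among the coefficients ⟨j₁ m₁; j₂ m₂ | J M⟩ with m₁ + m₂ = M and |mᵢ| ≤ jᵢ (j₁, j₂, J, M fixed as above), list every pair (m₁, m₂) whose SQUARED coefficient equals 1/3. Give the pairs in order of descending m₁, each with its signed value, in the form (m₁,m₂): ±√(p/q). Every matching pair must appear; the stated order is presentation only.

(5/2,-2): +√(1/3)

Admissible pairs with m₁+m₂ = M = 1/2: (-3/2,2), (-1/2,1), (1/2,0), (3/2,-1), (5/2,-2)
  (m₁,m₂)=(5/2,-2): CG² = 1/3, CG = +√(1/3)   ← matches the target
  (m₁,m₂)=(3/2,-1): CG² = 4/15, CG = −√(4/15)
  (m₁,m₂)=(1/2,0): CG² = 1/5, CG = +√(1/5)
  (m₁,m₂)=(-1/2,1): CG² = 2/15, CG = −√(2/15)
  (m₁,m₂)=(-3/2,2): CG² = 1/15, CG = +√(1/15)
Pairs with CG² = 1/3: (5/2,-2): +√(1/3)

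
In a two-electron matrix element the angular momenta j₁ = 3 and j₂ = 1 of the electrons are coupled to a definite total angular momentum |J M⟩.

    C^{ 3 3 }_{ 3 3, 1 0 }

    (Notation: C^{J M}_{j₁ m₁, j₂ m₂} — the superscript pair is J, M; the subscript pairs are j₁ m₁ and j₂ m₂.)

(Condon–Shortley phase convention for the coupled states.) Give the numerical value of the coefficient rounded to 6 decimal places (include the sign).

+0.866025  (= +√(3/4))

triangle: 1!×5!×1!/8! = 120/40320
(j±m)!: 6!×0!×1!×1!×6!×0! = 518400
prefactor² = (2J+1)×Δ×N² = 10800
  k=0: +1/(0!×1!×0!×1!×5!×0!) = 1/120
Σ = 1/120  ⇒  CG² = 10800×(1/120)² = 3/4
CG = +√(3/4) = +0.866025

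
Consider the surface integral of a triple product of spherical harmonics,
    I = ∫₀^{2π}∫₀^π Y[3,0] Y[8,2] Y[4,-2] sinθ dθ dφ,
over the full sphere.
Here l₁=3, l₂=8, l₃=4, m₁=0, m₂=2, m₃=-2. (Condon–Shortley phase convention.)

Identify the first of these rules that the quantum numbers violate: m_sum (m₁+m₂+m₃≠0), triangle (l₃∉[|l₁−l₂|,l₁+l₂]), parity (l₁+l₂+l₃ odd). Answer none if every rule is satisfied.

triangle

azimuthal sum: 0 + 2 − 2 = 0  ✓
l₃ must lie in [5,11]; have l₃=4  ✗
L = 3 + 8 + 4 = 15 (odd)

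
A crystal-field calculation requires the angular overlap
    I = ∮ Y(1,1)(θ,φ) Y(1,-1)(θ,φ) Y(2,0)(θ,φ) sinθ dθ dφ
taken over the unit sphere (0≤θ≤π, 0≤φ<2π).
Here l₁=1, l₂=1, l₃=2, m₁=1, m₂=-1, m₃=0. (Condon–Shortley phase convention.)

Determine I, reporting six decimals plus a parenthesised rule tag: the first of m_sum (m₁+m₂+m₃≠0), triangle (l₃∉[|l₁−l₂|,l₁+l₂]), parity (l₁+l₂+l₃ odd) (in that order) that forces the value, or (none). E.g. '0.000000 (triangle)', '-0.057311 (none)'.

Checks pass: Σm=0; 4 even; l₃=2∈[0,2].
(2·1+1)(2·1+1)(2·2+1) = 45
Δ: 0! 2! 2! / 5! → 1/30
sum: t=0:+1/1 = 1/1
3j²(1 1 2; 0 0 0) = Δ·Π!·Σ² = 2/15  (sign +1)
sum: t=0:+1/4 = 1/4
3j²(1 1 2; 1 -1 0) = Δ·Π!·Σ² = 1/30  (sign +1)
combine: 4πI² = 45·2/15·1/30 = 1/5
take √, sign +1: I = 0.12615663
No selection rule forces the value: the integral is nonzero (none).

0.126157 (none)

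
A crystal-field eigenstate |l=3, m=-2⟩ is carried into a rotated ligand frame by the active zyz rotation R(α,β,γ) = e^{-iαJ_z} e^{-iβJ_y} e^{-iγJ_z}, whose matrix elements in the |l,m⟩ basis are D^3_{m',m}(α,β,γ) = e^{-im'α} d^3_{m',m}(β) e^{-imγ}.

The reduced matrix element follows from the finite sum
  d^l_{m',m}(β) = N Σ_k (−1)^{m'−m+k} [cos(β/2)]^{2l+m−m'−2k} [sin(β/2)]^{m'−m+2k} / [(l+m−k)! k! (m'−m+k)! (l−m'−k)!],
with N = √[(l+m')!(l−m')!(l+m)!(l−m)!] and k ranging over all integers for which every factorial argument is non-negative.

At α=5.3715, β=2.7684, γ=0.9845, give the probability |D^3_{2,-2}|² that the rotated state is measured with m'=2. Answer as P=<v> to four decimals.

Split into d^3_{2,-2}(β=2.7684) × two z-phases.
c=cos(2.768400/2)=0.185515, s=sin(2.768400/2)=0.982641; N=√[120·1·1·120]=120.000000
k∈{0,1} keeps every argument non-negative
  k=0: (−1)^4·120.0000/(24)·0.1855^2·0.9826^4 = +0.160439
  k=1: (−1)^5·120.0000/(120)·0.1855^0·0.9826^6 = -0.900265
d^3_{2,-2}(2.7684) = +0.160439 -0.900265 = -0.739826
|D^3_{2,-2}|² = |d^3_{2,-2}(β)|² = (-0.739826)² = 0.547342 (the z-rotation phases have unit modulus)

P=0.5473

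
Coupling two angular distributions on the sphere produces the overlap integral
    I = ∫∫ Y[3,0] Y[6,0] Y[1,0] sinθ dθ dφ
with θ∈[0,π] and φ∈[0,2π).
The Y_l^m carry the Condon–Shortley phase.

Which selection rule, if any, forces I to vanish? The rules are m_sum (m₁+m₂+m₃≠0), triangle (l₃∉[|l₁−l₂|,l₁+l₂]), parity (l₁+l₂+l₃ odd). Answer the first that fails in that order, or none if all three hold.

Σmᵢ = 0  ✓
l₃∈[|l₁−l₂|,l₁+l₂]=[3,9] required, l₃=1 fails  ✗
Σlᵢ = 10 ⇒ even

triangle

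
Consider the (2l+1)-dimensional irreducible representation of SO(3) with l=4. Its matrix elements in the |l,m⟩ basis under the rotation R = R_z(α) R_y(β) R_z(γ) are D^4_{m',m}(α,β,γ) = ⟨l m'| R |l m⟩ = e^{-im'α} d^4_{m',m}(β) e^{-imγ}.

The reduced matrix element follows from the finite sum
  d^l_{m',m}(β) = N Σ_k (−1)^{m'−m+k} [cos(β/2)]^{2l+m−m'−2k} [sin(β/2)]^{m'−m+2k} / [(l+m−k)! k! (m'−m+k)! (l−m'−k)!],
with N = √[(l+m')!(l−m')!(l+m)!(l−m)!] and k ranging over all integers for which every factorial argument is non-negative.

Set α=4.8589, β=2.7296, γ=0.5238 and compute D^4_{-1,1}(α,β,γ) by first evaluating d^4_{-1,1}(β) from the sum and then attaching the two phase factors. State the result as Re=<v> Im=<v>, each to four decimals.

First d^4_{-1,1}(β=2.7296), then the phase factors e^{-i(-1)α} and e^{-i(1)γ}:
c=cos(2.729600/2)=0.204543, s=sin(2.729600/2)=0.978858; N=√[6·120·120·6]=720.000000
k∈{2,3,4,5} keeps every argument non-negative
  k=2: (−1)^0·720.0000/(72)·0.2045^6·0.9789^2 = +0.000702
  k=3: (−1)^1·720.0000/(24)·0.2045^4·0.9789^4 = -0.048210
  k=4: (−1)^2·720.0000/(48)·0.2045^2·0.9789^6 = +0.552047
  k=5: (−1)^3·720.0000/(720)·0.2045^0·0.9789^8 = -0.842862
d^4_{-1,1}(2.7296) = +0.000702 -0.048210 +0.552047 -0.842862 = -0.338323
D = (+0.145987-0.989286i)·(-0.338323)·(+0.865925-0.500174i) = +0.124639+0.314528i

Re=0.1246 Im=0.3145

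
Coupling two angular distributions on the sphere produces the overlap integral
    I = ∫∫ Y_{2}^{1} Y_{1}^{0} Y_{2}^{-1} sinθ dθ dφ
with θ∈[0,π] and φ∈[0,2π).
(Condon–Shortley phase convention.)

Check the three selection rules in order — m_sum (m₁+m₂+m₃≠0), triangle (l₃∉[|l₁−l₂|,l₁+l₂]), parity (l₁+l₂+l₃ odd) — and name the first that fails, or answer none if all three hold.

azimuthal sum: 1 + 0 − 1 = 0  ✓
1 ≤ 2 ≤ 3 (triangle on l)  ✓
L = 2 + 1 + 2 = 5 (odd)  ✗

parity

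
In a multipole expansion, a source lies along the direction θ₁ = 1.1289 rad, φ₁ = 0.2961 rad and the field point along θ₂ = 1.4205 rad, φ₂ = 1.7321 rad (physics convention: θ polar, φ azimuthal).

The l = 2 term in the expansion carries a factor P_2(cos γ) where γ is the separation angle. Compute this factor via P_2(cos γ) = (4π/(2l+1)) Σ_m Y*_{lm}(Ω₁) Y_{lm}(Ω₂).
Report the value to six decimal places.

Summing Y*_{l m}(θ₁,φ₁)·Y_{l m}(θ₂,φ₂) over m ∈ [−2, 2]; prefactor 4π/(2·2+1) = 2.513274:
  m=-2: Y*=+0.261882+0.176180i  Y=-0.358134+0.119719i  product -0.114881-0.031744i
  m=-1: Y*=+0.285651+0.087143i  Y=-0.018368-0.112886i  product +0.004590-0.033847i
  m=+0: Y*=-0.142347-0.000000i  Y=-0.294179+0.000000i  product +0.041876+0.000000i
  m=+1: Y*=-0.285651+0.087143i  Y=+0.018368-0.112886i  product +0.004590+0.033847i
  m=+2: Y*=+0.261882-0.176180i  Y=-0.358134-0.119719i  product -0.114881+0.031744i
Total Σ_m = -0.178706+0.000000i. Multiply by 2.513274: -0.449137+0.000000i. P_2(cos γ) = -0.449137

-0.449137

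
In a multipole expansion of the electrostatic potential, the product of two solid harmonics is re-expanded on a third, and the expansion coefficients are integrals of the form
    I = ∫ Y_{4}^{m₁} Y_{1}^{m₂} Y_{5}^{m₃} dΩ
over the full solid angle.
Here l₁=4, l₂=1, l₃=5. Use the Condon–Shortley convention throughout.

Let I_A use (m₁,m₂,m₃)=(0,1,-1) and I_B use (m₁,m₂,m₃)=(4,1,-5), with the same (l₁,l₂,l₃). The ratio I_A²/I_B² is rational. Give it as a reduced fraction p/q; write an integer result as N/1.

1/3

Shared (l₁,l₂,l₃)=(4,1,5): N and (l;000)² cancel in I_A²/I_B².
A: Δ = 0!·8!·2!/11! = 1/495; Racah Σ t=0..0: t=0:+1/1152 = 1/1152; ⇒ 3j(4 1 5; 0 1 -1)² = 1/33, sgn +1
B: Δ = 0!·8!·2!/11! = 1/495; Racah Σ t=0..0: t=0:+1/80640 = 1/80640; ⇒ 3j(4 1 5; 4 1 -5)² = 1/11, sgn +1
I_A²/I_B² = (1/33)/(1/11) = 1/3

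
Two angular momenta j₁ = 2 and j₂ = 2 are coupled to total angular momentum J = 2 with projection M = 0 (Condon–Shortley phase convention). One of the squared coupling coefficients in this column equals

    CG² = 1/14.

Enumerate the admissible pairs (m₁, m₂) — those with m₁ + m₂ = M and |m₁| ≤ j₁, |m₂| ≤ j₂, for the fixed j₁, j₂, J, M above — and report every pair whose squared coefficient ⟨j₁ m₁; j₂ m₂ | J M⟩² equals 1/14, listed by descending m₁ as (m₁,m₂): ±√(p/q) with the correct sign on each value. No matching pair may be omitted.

Admissible pairs with m₁+m₂ = M = 0: (-2,2), (-1,1), (0,0), (1,-1), (2,-2)
  (m₁,m₂)=(2,-2): CG² = 2/7, CG = +√(2/7)
  (m₁,m₂)=(1,-1): CG² = 1/14, CG = +√(1/14)   ← matches the target
  (m₁,m₂)=(0,0): CG² = 2/7, CG = −√(2/7)
  (m₁,m₂)=(-1,1): CG² = 1/14, CG = +√(1/14)   ← matches the target
  (m₁,m₂)=(-2,2): CG² = 2/7, CG = +√(2/7)
Pairs with CG² = 1/14: (1,-1): +√(1/14); (-1,1): +√(1/14)

(1,-1): +√(1/14); (-1,1): +√(1/14)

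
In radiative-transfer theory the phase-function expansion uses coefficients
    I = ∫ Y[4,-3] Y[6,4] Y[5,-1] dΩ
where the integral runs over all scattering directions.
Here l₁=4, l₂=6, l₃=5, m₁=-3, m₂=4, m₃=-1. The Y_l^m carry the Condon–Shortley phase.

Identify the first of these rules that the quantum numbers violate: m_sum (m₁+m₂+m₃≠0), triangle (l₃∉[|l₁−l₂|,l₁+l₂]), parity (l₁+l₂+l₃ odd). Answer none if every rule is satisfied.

azimuthal sum: -3 + 4 − 1 = 0  ✓
2 ≤ 5 ≤ 10 (triangle on l)  ✓
L = 4 + 6 + 5 = 15 (odd)  ✗

parity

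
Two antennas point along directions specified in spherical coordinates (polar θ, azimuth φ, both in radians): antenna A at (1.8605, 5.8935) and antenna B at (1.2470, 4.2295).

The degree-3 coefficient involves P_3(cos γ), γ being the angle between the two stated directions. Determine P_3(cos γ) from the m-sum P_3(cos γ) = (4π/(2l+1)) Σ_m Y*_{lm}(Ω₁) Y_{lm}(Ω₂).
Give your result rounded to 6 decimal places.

0.249668

Expand P_3 via completeness: Σ_{m} conj(Y_{3,m}) at Ω₁ times Y_{3,m} at Ω₂ —
  m=-3: Y*=+0.143586-0.337972i  Y=+0.352853-0.043309i  product +0.036028-0.125473i
  m=-2: Y*=-0.190732+0.188446i  Y=-0.166223-0.240370i  product +0.077001+0.014522i
  m=-1: Y*=-0.169595+0.069650i  Y=+0.070258-0.134007i  product -0.002582+0.027620i
  m=+0: Y*=+0.276316-0.000000i  Y=-0.296101+0.000000i  product -0.081817+0.000000i
  m=+1: Y*=+0.169595+0.069650i  Y=-0.070258-0.134007i  product -0.002582-0.027620i
  m=+2: Y*=-0.190732-0.188446i  Y=-0.166223+0.240370i  product +0.077001-0.014522i
  m=+3: Y*=-0.143586-0.337972i  Y=-0.352853-0.043309i  product +0.036028+0.125473i
Σ over m = +0.139076+0.000000i; ×(4π/7) → +0.249668+0.000000i. Real part: 0.249668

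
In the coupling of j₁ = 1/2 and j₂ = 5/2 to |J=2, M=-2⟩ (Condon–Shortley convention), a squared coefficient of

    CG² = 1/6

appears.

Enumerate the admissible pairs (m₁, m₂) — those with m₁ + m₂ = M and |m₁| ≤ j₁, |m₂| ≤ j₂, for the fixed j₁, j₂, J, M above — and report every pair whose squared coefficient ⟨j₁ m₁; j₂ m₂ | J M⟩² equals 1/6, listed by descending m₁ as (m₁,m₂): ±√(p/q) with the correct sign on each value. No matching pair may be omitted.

Admissible pairs with m₁+m₂ = M = -2: (-1/2,-3/2), (1/2,-5/2)
  (m₁,m₂)=(1/2,-5/2): CG² = 5/6, CG = +√(5/6)
  (m₁,m₂)=(-1/2,-3/2): CG² = 1/6, CG = −√(1/6)   ← matches the target
Pairs with CG² = 1/6: (-1/2,-3/2): −√(1/6)

(-1/2,-3/2): −√(1/6)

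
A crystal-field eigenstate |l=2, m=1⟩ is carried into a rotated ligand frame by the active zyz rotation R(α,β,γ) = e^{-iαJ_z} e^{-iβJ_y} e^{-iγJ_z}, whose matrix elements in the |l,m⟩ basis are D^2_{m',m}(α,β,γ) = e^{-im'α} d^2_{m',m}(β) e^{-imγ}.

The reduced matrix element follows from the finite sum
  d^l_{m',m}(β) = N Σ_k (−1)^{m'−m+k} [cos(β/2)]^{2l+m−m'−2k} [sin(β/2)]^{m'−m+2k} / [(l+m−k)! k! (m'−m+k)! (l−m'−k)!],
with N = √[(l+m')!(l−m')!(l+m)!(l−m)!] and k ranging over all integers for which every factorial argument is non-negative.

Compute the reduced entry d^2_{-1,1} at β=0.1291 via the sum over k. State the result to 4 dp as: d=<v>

d=0.0124

d^2_{-1,1}(β=0.1291) via the finite sum:
Half-angle: c=0.997917, s=0.064505. N=√(1·6·6·1)=6.000000
The bounds max(0,m−m')=2 and min(l+m,l−m')=3 give 2 terms
  k=2: (−1)^0·6.0000/(2)·0.9979^2·0.0645^2 = +0.012431
  k=3: (−1)^1·6.0000/(6)·0.9979^0·0.0645^4 = -0.000017
d^2_{-1,1}(0.1291) = +0.012431 -0.000017 = +0.012414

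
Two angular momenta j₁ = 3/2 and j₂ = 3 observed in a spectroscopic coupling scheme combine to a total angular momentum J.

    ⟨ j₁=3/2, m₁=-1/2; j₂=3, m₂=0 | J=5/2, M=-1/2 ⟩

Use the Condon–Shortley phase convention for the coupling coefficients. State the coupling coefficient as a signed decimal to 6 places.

triangle: 2!×1!×4!/8! = 48/40320
(j±m)!: 1!×2!×3!×3!×2!×3! = 864
prefactor² = (2J+1)×Δ×N² = 216/35
  k=1: −1/(1!×1!×1!×2!×0!×2!) = -1/4
  k=2: +1/(2!×0!×0!×1!×1!×3!) = 1/12
Σ = -1/6  ⇒  CG² = 216/35×(-1/6)² = 6/35
CG = −√(6/35) = -0.414039

−√(6/35) = -0.414039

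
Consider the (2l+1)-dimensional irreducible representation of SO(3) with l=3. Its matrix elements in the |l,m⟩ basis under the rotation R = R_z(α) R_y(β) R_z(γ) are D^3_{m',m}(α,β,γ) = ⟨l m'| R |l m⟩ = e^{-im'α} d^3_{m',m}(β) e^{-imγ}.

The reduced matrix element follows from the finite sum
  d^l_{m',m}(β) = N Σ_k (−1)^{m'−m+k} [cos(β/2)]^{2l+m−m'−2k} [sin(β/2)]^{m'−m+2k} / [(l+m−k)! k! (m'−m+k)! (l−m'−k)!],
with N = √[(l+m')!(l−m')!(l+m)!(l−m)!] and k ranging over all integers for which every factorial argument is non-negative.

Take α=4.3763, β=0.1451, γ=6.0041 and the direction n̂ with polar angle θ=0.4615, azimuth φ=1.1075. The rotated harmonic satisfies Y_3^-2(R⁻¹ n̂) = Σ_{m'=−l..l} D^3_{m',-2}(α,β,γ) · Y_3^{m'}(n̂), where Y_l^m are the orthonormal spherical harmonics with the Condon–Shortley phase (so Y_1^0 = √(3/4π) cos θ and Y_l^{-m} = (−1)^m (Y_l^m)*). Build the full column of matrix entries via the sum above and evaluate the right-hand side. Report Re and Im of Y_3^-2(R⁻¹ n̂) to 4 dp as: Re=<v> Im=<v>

Re=0.2549 Im=-0.0958

Need the full column D^3_{m',-2} for m'=−3..3 at α=4.3763, β=0.1451, γ=6.0041.
cos(β/2)=0.997369, sin(β/2)=0.072486
d^3_{-3,-2}: single k=1 term ⇒ +0.175232;  D = +0.175230+0.000764i
d^3_{-2,-2}: k∈[0..1] ⇒ +0.984320 -0.025996 = +0.958324;  D = -0.319993+0.903321i
d^3_{-1,-2}: k∈[0..1] ⇒ -0.226223 +0.002390 = -0.223833;  D = +0.174533+0.140141i
d^3_{0,-2}: k∈[0..1] ⇒ +0.028477 -0.000150 = +0.028327;  D = +0.024028-0.015003i
d^3_{1,-2}: k∈[0..1] ⇒ -0.002390 +0.000006 = -0.002384;  D = -0.000525-0.002325i
d^3_{2,-2}: k∈[0..1] ⇒ +0.000137 -0.000000 = +0.000137;  D = -0.000136-0.000016i
d^3_{3,-2}: single k=0 term ⇒ -0.000005;  D = -0.000002+0.000004i
Y_3^{m'}(θ=0.4615,φ=1.1075) and Σ D·Y over m':
  (+0.1752+0.0008i)·(-0.0362+0.0066i)  (-0.3200+0.9033i)·(-0.1090-0.1451i)  (+0.1745+0.1401i)·(+0.1935-0.3873i)  (+0.0240-0.0150i)·(+0.3370+0.0000i)  (-0.0005-0.0023i)·(-0.1935-0.3873i)  (-0.0001-0.0000i)·(-0.1090+0.1451i)  (-0.0000+0.0000i)·(+0.0362+0.0066i)
Y_3^-2(R⁻¹ n̂) = +0.254933-0.095781i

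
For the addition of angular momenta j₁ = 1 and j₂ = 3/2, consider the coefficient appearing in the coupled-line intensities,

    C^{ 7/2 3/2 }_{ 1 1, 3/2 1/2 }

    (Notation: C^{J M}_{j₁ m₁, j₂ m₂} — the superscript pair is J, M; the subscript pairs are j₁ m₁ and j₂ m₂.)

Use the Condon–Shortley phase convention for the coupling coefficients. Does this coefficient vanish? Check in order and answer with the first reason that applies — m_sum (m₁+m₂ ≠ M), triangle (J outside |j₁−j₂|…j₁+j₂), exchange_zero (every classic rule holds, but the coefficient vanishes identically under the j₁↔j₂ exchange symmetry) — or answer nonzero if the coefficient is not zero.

m-sum: m₁+m₂ = 1+1/2 = 3/2, M = 3/2  ✓
triangle: need |j₁−j₂| ≤ J ≤ j₁+j₂, i.e. J ∈ [1/2, 5/2]; J = 7/2 is outside ✗ ⇒ coefficient is 0

triangle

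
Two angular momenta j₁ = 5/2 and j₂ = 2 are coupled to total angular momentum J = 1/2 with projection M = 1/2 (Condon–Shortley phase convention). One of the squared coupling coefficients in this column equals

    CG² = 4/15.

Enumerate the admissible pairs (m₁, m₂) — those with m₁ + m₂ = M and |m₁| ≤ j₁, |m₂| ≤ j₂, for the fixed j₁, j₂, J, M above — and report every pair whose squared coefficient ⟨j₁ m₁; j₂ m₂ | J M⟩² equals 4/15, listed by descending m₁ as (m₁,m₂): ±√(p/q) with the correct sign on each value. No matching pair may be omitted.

Admissible pairs with m₁+m₂ = M = 1/2: (-3/2,2), (-1/2,1), (1/2,0), (3/2,-1), (5/2,-2)
  (m₁,m₂)=(5/2,-2): CG² = 1/3, CG = +√(1/3)
  (m₁,m₂)=(3/2,-1): CG² = 4/15, CG = −√(4/15)   ← matches the target
  (m₁,m₂)=(1/2,0): CG² = 1/5, CG = +√(1/5)
  (m₁,m₂)=(-1/2,1): CG² = 2/15, CG = −√(2/15)
  (m₁,m₂)=(-3/2,2): CG² = 1/15, CG = +√(1/15)
Pairs with CG² = 4/15: (3/2,-1): −√(4/15)

(3/2,-1): −√(4/15)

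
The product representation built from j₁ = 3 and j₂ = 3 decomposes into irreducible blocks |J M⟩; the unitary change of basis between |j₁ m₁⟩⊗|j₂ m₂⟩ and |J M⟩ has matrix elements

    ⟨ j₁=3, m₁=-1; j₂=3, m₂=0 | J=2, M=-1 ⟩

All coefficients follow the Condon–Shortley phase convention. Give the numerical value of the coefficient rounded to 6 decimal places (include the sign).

j₁+j₂−J=4  J+j₁−j₂=2  J−j₁+j₂=2  j₁+j₂+J+1=9
(j₁±m₁, j₂±m₂, J±M) = (2,4,3,3,1,3)
P² = 96/7
sum k=2..3:
  [2] +1/8 = 1/8
  [3] −1/12 = -1/12
S = 1/24
C² = P²·S² = 1/42 ; C = +0.154303

+0.154303  (= +√(1/42))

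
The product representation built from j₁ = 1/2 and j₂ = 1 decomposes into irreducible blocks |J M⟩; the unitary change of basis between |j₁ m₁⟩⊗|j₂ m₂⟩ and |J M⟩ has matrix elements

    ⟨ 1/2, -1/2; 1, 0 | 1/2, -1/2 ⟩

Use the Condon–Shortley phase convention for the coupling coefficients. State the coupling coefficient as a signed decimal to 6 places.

−√(1/3) = -0.577350

j₁+j₂−J=1  J+j₁−j₂=0  J−j₁+j₂=1  j₁+j₂+J+1=3
(j₁±m₁, j₂±m₂, J±M) = (0,1,1,1,0,1)
P² = 1/3
sum k=1..1:
  [1] −1/1 = -1
S = -1
C² = P²·S² = 1/3 ; C = -0.577350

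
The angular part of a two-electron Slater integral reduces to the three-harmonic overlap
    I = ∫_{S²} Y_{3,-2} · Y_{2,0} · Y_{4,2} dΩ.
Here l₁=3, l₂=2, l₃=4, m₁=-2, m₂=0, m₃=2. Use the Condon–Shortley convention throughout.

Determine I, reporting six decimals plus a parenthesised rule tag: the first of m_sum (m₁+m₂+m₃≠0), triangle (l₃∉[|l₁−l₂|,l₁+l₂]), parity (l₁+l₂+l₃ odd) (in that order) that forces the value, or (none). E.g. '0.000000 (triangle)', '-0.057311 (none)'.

L=9 odd ⇒ parity kills the (l;000) factor ⇒ I = 0

0.000000 (parity)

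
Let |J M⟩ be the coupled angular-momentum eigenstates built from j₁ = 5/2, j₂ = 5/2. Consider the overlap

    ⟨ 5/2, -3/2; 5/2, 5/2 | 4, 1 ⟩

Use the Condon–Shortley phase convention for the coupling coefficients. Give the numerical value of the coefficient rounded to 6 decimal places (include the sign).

triangle: 1!*4!*4!/10! = 576/3628800
(j±m)!: 1!*4!*5!*0!*5!*3! = 2073600
prefactor² = (2J+1)*Δ*N² = 20736/7
  k=1: −1/(1!*0!*3!*4!*1!*0!) = -1/144
Σ = -1/144  ⇒  CG² = 20736/7*(-1/144)² = 1/7
CG = −√(1/7) = -0.377964

−√(1/7) ≈ -0.377964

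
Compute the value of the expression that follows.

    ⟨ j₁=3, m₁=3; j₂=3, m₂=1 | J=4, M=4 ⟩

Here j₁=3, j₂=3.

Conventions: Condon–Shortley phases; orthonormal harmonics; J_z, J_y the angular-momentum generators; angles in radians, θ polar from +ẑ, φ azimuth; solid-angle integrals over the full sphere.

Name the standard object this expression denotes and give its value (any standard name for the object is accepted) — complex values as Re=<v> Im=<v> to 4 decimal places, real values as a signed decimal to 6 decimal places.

Clebsch–Gordan coefficient, +√(3/11) ≈ +0.522233

This is a Clebsch–Gordan (vector-coupling) coefficient.
j₁+j₂−J=2  J+j₁−j₂=4  J−j₁+j₂=4  j₁+j₂+J+1=11
(j₁±m₁, j₂±m₂, J±M) = (6,0,4,2,8,0)
P² = 3981312/11
sum k=0..0:
  [0] +1/1152 = 1/1152
S = 1/1152
C² = P²·S² = 3/11 ; C = +0.522233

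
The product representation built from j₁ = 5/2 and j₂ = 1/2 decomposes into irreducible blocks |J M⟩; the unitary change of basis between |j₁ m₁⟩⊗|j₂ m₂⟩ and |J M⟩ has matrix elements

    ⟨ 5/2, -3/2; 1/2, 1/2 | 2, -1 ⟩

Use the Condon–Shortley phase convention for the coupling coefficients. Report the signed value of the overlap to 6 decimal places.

−√(2/3) = -0.816497

√[5·1!4!0!/6! · 1!4!1!0!1!3!] = √(24)
  +(−1)^1/∏(1,0,3,0,1,0)! = -1/6  (running -1/6)
⟨..|..⟩ = √(24)·(-1/6) = -0.816497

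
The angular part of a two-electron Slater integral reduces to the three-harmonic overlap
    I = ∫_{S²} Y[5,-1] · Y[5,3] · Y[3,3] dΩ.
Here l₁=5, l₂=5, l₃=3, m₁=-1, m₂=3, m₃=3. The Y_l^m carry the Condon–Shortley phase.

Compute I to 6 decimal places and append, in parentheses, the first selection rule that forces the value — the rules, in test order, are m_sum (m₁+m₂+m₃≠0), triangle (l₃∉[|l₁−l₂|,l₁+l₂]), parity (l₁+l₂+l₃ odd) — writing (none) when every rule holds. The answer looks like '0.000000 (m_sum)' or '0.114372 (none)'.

Σmᵢ = 5 ≠ 0, so the φ-integral vanishes; I = 0

0.000000 (m_sum)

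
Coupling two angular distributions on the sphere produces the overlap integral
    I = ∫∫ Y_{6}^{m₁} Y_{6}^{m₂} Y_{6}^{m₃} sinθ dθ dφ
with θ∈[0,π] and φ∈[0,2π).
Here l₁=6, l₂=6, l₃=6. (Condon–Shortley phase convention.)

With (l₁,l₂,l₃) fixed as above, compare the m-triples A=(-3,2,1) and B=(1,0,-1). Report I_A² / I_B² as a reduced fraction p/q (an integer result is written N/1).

l's match ⇒ only the (l;m) 3-j factors differ between A and B.
A: triangle coeff Δ(6,6,6) = 1/325909584; Σ_t [3,6]: t=3:−1/3110400 t=4:+1/276480 t=5:−1/207360 t=6:+1/1244160 = -1/1382400; (3j)²=189/92378 [(6 6 6; -3 2 1)], sign=+1
B: triangle coeff Δ(6,6,6) = 1/325909584; Σ_t [0,5]: t=0:+1/62208000 t=1:−1/691200 t=2:+1/82944 t=3:−1/62208 t=4:+1/276480 t=5:−1/10368000 = -1/518400; (3j)²=100/46189 [(6 6 6; 1 0 -1)], sign=+1
I_A²/I_B² = (189/92378)/(100/46189) = 189/200

189/200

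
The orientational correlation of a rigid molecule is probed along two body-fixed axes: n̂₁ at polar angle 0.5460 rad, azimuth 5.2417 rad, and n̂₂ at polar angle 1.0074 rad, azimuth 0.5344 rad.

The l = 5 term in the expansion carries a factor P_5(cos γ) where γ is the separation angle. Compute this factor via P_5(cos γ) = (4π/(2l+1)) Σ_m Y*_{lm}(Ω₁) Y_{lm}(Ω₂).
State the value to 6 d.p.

Addition theorem: P_5(cos γ) = (4π/11) Σ_m Y*_{lm}(Ω₁) Y_{lm}(Ω₂), m = −5…5:
  term(m=-5) = -0.000089-0.003512i   from Y*(Ω₁)=+0.008325+0.015420i, Y(Ω₂)=-0.178779-0.090722i
  term(m=-4) = +0.036516-0.000743i   from Y*(Ω₁)=-0.047392+0.077919i, Y(Ω₂)=-0.215031-0.337850i
  term(m=-3) = +0.001350+0.088425i   from Y*(Ω₁)=-0.269919-0.004626i, Y(Ω₂)=-0.010613-0.327417i
  term(m=-2) = +0.043435-0.000442i   from Y*(Ω₁)=-0.227964-0.405474i, Y(Ω₂)=-0.044932+0.081859i
  term(m=-1) = +0.000582+0.114372i   from Y*(Ω₁)=+0.166010-0.283782i, Y(Ω₂)=-0.299375+0.177183i
  term(m=+0) = -0.002511-0.000000i   from Y*(Ω₁)=-0.251813-0.000000i, Y(Ω₂)=+0.009972+0.000000i
  term(m=+1) = +0.000582-0.114372i   from Y*(Ω₁)=-0.166010-0.283782i, Y(Ω₂)=+0.299375+0.177183i
  term(m=+2) = +0.043435+0.000442i   from Y*(Ω₁)=-0.227964+0.405474i, Y(Ω₂)=-0.044932-0.081859i
  term(m=+3) = +0.001350-0.088425i   from Y*(Ω₁)=+0.269919-0.004626i, Y(Ω₂)=+0.010613-0.327417i
  term(m=+4) = +0.036516+0.000743i   from Y*(Ω₁)=-0.047392-0.077919i, Y(Ω₂)=-0.215031+0.337850i
  term(m=+5) = -0.000089+0.003512i   from Y*(Ω₁)=-0.008325+0.015420i, Y(Ω₂)=+0.178779-0.090722i
Σ over m = +0.161075-0.000000i; ×(4π/11) → +0.184012-0.000000i. Real part: 0.184012

0.184012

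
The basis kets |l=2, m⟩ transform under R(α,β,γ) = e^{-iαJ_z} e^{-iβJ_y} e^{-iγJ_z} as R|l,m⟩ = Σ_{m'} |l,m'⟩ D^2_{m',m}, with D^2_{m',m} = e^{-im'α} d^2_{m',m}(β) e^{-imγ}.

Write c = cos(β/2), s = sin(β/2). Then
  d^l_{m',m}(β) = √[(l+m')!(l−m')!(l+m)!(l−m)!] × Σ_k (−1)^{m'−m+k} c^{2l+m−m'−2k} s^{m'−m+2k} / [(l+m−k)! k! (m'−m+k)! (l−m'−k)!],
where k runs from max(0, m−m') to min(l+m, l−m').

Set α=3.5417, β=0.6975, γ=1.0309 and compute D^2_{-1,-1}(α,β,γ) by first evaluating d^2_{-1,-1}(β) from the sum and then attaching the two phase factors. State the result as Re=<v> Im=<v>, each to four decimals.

Re=-0.0656 Im=-0.4661

D^2_{-1,-1}(3.5417,0.6975,1.0309) = e^{-i·-1·3.5417}·d^2_{-1,-1}(0.6975)·e^{-i·-1·1.0309}. Compute d first:
With c≡cos(β/2)=0.939801 and s≡sin(β/2)=0.341723, N=[1·6·1·6]^{1/2}=6.000000
k: max(0,(-1)−(-1))=0 … min(2+(-1),2−(-1))=1
  k=0: (−1)^0·6.0000/(6)·0.9398^4·0.3417^0 = +0.780087
  k=1: (−1)^1·6.0000/(2)·0.9398^2·0.3417^2 = -0.309415
d^2_{-1,-1}(0.6975) = +0.780087 -0.309415 = +0.470671
Attach z-rotation phases: D = e^{-i(-1)(3.5417)}·(+0.470671)·e^{-i(-1)(1.0309)} = -0.065581-0.466080i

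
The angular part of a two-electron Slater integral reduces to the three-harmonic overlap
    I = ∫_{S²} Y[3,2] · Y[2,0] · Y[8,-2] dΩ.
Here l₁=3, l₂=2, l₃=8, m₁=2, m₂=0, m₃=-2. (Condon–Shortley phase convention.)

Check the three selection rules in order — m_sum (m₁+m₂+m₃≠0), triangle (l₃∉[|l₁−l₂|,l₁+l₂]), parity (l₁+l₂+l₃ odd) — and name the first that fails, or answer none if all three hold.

azimuthal sum: 2 + 0 − 2 = 0  ✓
l₃ must lie in [1,5]; have l₃=8  ✗
L = 3 + 2 + 8 = 13 (odd)

triangle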